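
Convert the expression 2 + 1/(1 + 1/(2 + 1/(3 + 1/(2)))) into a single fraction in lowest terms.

Build up convergents one term at a time:
a_0 = 2: 2/1
a_1 = 1: 3/1
a_2 = 2: 8/3
a_3 = 3: 27/10
a_4 = 2: 62/23

62/23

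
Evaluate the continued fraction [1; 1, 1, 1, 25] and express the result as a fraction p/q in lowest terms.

a_0 = 1: 1/1
a_1 = 1: 2/1
a_2 = 1: 3/2
a_3 = 1: 5/3
a_4 = 25: 128/77

128/77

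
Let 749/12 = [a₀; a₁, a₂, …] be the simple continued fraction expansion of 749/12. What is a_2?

2

Apply division with remainder until the remainder is 0:
⌊749/12⌋ = 62, remainder 5
⌊12/5⌋ = 2, remainder 2
⌊5/2⌋ = 2, remainder 1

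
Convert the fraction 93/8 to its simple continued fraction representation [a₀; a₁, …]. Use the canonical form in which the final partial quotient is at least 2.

[11; 1, 1, 1, 2]

93 = 11·8 + 5, so a_0 = 11
8 = 1·5 + 3, so a_1 = 1
5 = 1·3 + 2, so a_2 = 1
3 = 1·2 + 1, so a_3 = 1
2 = 2·1 + 0, so a_4 = 2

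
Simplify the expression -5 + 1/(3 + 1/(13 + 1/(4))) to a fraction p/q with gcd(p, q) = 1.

a_0 = -5: -5/1
a_1 = 3: -14/3
a_2 = 13: -187/40
a_3 = 4: -762/163

-762/163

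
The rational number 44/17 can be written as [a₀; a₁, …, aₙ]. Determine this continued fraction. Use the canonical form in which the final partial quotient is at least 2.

44 ÷ 17 → quotient 2, remainder 10
17 ÷ 10 → quotient 1, remainder 7
10 ÷ 7 → quotient 1, remainder 3
7 ÷ 3 → quotient 2, remainder 1
3 ÷ 1 → quotient 3, remainder 0

[2; 1, 1, 2, 3]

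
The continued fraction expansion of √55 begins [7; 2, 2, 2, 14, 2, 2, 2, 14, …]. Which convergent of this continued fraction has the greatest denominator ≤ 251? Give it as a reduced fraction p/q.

a_0 = 7: 7/1  (≤ bound)
a_1 = 2: 15/2  (≤ bound)
a_2 = 2: 37/5  (≤ bound)
a_3 = 2: 89/12  (≤ bound)
a_4 = 14: 1283/173  (≤ bound)
a_5 = 2: 2655/358  (> 251, stop)

1283/173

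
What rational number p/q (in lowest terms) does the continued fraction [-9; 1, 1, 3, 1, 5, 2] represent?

a_0 = -9: -9/1
a_1 = 1: -8/1
a_2 = 1: -17/2
a_3 = 3: -59/7
a_4 = 1: -76/9
a_5 = 5: -439/52
a_6 = 2: -954/113

-954/113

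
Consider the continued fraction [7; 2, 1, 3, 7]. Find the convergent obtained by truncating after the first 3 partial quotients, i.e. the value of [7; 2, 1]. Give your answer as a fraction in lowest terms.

22/3

Start with 1.
2 + 1/(1/1) = 2 + 1/1 = 3/1
7 + 1/(3/1) = 7 + 1/3 = 22/3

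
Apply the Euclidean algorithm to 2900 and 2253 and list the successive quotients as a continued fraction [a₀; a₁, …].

Apply division with remainder until the remainder is 0:
2900 ÷ 2253 → quotient 1, remainder 647
2253 ÷ 647 → quotient 3, remainder 312
647 ÷ 312 → quotient 2, remainder 23
312 ÷ 23 → quotient 13, remainder 13
23 ÷ 13 → quotient 1, remainder 10
13 ÷ 10 → quotient 1, remainder 3
10 ÷ 3 → quotient 3, remainder 1
3 ÷ 1 → quotient 3, remainder 0

[1; 3, 2, 13, 1, 1, 3, 3]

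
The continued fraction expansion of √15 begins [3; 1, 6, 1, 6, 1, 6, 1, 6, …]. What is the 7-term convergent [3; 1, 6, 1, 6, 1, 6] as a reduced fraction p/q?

1677/433

Work from the innermost term outward:
Start with 6.
1 + 1/(6/1) = 1 + 1/6 = 7/6
6 + 1/(7/6) = 6 + 6/7 = 48/7
1 + 1/(48/7) = 1 + 7/48 = 55/48
6 + 1/(55/48) = 6 + 48/55 = 378/55
1 + 1/(378/55) = 1 + 55/378 = 433/378
3 + 1/(433/378) = 3 + 378/433 = 1677/433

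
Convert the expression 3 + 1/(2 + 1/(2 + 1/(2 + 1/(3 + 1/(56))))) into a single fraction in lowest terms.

7881/2308

Work from the innermost term outward:
Start with 56.
3 + 1/(56/1) = 3 + 1/56 = 169/56
2 + 1/(169/56) = 2 + 56/169 = 394/169
2 + 1/(394/169) = 2 + 169/394 = 957/394
2 + 1/(957/394) = 2 + 394/957 = 2308/957
3 + 1/(2308/957) = 3 + 957/2308 = 7881/2308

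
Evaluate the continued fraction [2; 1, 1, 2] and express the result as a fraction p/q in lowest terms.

Work from the innermost term outward:
Start with 2.
1 + 1/(2/1) = 1 + 1/2 = 3/2
1 + 1/(3/2) = 1 + 2/3 = 5/3
2 + 1/(5/3) = 2 + 3/5 = 13/5

13/5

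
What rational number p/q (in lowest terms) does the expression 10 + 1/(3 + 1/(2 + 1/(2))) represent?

Start with 2.
2 + 1/(2/1) = 2 + 1/2 = 5/2
3 + 1/(5/2) = 3 + 2/5 = 17/5
10 + 1/(17/5) = 10 + 5/17 = 175/17

175/17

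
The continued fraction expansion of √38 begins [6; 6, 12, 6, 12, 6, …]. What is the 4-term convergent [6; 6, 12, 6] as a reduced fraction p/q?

2737/444

a_0 = 6: 6/1
a_1 = 6: 37/6
a_2 = 12: 450/73
a_3 = 6: 2737/444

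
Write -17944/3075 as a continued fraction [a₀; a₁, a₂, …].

[-6; 6, 12, 1, 38]

-17944 = -6·3075 + 506, so a_0 = -6
3075 = 6·506 + 39, so a_1 = 6
506 = 12·39 + 38, so a_2 = 12
39 = 1·38 + 1, so a_3 = 1
38 = 38·1 + 0, so a_4 = 38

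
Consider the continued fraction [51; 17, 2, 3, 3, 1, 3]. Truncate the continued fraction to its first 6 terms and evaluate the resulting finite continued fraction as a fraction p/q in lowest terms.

26703/523

a_0 = 51: 51/1
a_1 = 17: 868/17
a_2 = 2: 1787/35
a_3 = 3: 6229/122
a_4 = 3: 20474/401
a_5 = 1: 26703/523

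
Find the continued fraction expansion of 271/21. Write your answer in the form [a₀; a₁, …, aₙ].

[12; 1, 9, 2]

Repeatedly divide and take the remainder:
⌊271/21⌋ = 12, remainder 19
⌊21/19⌋ = 1, remainder 2
⌊19/2⌋ = 9, remainder 1
⌊2/1⌋ = 2, remainder 0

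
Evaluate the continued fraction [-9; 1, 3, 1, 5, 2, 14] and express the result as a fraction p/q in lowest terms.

-7476/911

Compute successive convergents:
a_0 = -9: -9/1
a_1 = 1: -8/1
a_2 = 3: -33/4
a_3 = 1: -41/5
a_4 = 5: -238/29
a_5 = 2: -517/63
a_6 = 14: -7476/911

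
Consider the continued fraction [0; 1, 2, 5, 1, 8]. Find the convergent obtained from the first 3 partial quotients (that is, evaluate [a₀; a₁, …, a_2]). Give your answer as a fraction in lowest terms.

2/3

Start with 2.
1 + 1/(2/1) = 1 + 1/2 = 3/2
0 + 1/(3/2) = 0 + 2/3 = 2/3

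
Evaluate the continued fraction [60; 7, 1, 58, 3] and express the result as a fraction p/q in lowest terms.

Start with 3.
58 + 1/(3/1) = 58 + 1/3 = 175/3
1 + 1/(175/3) = 1 + 3/175 = 178/175
7 + 1/(178/175) = 7 + 175/178 = 1421/178
60 + 1/(1421/178) = 60 + 178/1421 = 85438/1421

85438/1421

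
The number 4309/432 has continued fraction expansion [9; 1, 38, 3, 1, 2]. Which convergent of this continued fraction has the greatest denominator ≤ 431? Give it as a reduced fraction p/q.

a_0 = 9: 9/1  (≤ bound)
a_1 = 1: 10/1  (≤ bound)
a_2 = 38: 389/39  (≤ bound)
a_3 = 3: 1177/118  (≤ bound)
a_4 = 1: 1566/157  (≤ bound)
a_5 = 2: 4309/432  (> 431, stop)

1566/157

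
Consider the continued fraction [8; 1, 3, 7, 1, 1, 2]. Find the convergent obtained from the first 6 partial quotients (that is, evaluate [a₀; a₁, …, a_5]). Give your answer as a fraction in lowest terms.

543/62

Compute successive convergents:
a_0 = 8: 8/1
a_1 = 1: 9/1
a_2 = 3: 35/4
a_3 = 7: 254/29
a_4 = 1: 289/33
a_5 = 1: 543/62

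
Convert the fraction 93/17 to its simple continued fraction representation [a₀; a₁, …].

[5; 2, 8]

Run the Euclidean algorithm, recording each quotient:
⌊93/17⌋ = 5, remainder 8
⌊17/8⌋ = 2, remainder 1
⌊8/1⌋ = 8, remainder 0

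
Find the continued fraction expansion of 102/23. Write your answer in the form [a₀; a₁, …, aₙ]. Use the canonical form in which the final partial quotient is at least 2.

[4; 2, 3, 3]

⌊102/23⌋ = 4, remainder 10
⌊23/10⌋ = 2, remainder 3
⌊10/3⌋ = 3, remainder 1
⌊3/1⌋ = 3, remainder 0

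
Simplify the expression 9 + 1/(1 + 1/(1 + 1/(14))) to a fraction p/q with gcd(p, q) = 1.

276/29

Start with 14.
1 + 1/(14/1) = 1 + 1/14 = 15/14
1 + 1/(15/14) = 1 + 14/15 = 29/15
9 + 1/(29/15) = 9 + 15/29 = 276/29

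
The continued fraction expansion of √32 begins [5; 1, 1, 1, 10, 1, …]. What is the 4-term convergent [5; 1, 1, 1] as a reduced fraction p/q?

Use the convergent recurrence hₖ = aₖ·hₖ₋₁ + hₖ₋₂ (and likewise for the denominators kₖ):
a_0 = 5: 5/1
a_1 = 1: 6/1
a_2 = 1: 11/2
a_3 = 1: 17/3

17/3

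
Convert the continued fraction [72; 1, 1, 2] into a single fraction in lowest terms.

363/5

a_0 = 72: 72/1
a_1 = 1: 73/1
a_2 = 1: 145/2
a_3 = 2: 363/5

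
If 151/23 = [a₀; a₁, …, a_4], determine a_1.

Run the Euclidean algorithm, recording each quotient:
⌊151/23⌋ = 6, remainder 13
⌊23/13⌋ = 1, remainder 10

1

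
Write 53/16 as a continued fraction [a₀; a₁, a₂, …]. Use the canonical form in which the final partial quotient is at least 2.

[3; 3, 5]

Repeatedly divide and take the remainder:
53 = 3·16 + 5, so a_0 = 3
16 = 3·5 + 1, so a_1 = 3
5 = 5·1 + 0, so a_2 = 5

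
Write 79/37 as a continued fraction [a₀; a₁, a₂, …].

[2; 7, 2, 2]

⌊79/37⌋ = 2, remainder 5
⌊37/5⌋ = 7, remainder 2
⌊5/2⌋ = 2, remainder 1
⌊2/1⌋ = 2, remainder 0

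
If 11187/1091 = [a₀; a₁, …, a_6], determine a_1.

Apply division with remainder until the remainder is 0:
⌊11187/1091⌋ = 10, remainder 277
⌊1091/277⌋ = 3, remainder 260

3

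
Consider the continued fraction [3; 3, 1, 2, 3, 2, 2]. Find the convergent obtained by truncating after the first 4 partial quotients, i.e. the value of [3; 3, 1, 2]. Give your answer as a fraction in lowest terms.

a_0 = 3: 3/1
a_1 = 3: 10/3
a_2 = 1: 13/4
a_3 = 2: 36/11

36/11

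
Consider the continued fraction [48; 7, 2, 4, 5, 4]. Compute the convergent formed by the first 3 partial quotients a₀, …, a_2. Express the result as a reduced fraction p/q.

Compute successive convergents:
a_0 = 48: 48/1
a_1 = 7: 337/7
a_2 = 2: 722/15

722/15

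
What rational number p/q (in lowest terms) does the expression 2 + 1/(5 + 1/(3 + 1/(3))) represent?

116/53

Collapse the nested fraction from the inside out:
Start with 3.
3 + 1/(3/1) = 3 + 1/3 = 10/3
5 + 1/(10/3) = 5 + 3/10 = 53/10
2 + 1/(53/10) = 2 + 10/53 = 116/53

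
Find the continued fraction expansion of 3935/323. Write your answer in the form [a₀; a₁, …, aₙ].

[12; 5, 2, 9, 3]

⌊3935/323⌋ = 12, remainder 59
⌊323/59⌋ = 5, remainder 28
⌊59/28⌋ = 2, remainder 3
⌊28/3⌋ = 9, remainder 1
⌊3/1⌋ = 3, remainder 0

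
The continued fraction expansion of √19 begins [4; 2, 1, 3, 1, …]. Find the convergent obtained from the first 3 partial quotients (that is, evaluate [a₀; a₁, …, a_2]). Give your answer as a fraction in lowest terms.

Use the convergent recurrence hₖ = aₖ·hₖ₋₁ + hₖ₋₂ (and likewise for the denominators kₖ):
a_0 = 4: 4/1
a_1 = 2: 9/2
a_2 = 1: 13/3

13/3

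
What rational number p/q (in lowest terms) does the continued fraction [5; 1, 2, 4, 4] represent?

313/55

Start with 4.
4 + 1/(4/1) = 4 + 1/4 = 17/4
2 + 1/(17/4) = 2 + 4/17 = 38/17
1 + 1/(38/17) = 1 + 17/38 = 55/38
5 + 1/(55/38) = 5 + 38/55 = 313/55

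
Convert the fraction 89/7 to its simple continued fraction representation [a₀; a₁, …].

89 = 12·7 + 5, so a_0 = 12
7 = 1·5 + 2, so a_1 = 1
5 = 2·2 + 1, so a_2 = 2
2 = 2·1 + 0, so a_3 = 2

[12; 1, 2, 2]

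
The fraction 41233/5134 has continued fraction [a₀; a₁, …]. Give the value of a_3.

7

41233 = 8·5134 + 161, so a_0 = 8
5134 = 31·161 + 143, so a_1 = 31
161 = 1·143 + 18, so a_2 = 1
143 = 7·18 + 17, so a_3 = 7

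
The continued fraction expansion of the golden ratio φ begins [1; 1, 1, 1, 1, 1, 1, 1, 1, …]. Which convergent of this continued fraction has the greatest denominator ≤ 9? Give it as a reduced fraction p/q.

13/8

a_0 = 1: 1/1  (≤ bound)
a_1 = 1: 2/1  (≤ bound)
a_2 = 1: 3/2  (≤ bound)
a_3 = 1: 5/3  (≤ bound)
a_4 = 1: 8/5  (≤ bound)
a_5 = 1: 13/8  (≤ bound)
a_6 = 1: 21/13  (> 9, stop)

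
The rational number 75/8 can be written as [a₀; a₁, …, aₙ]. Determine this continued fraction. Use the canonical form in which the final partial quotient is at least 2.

[9; 2, 1, 2]

Run the Euclidean algorithm, recording each quotient:
75 = 9·8 + 3, so a_0 = 9
8 = 2·3 + 2, so a_1 = 2
3 = 1·2 + 1, so a_2 = 1
2 = 2·1 + 0, so a_3 = 2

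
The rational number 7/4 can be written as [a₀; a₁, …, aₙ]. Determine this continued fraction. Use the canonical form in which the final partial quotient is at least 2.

[1; 1, 3]

Repeatedly divide and take the remainder:
7 = 1·4 + 3, so a_0 = 1
4 = 1·3 + 1, so a_1 = 1
3 = 3·1 + 0, so a_2 = 3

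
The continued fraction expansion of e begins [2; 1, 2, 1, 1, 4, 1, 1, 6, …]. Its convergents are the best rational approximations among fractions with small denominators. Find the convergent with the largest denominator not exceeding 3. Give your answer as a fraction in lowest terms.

8/3

a_0 = 2: 2/1  (≤ bound)
a_1 = 1: 3/1  (≤ bound)
a_2 = 2: 8/3  (≤ bound)
a_3 = 1: 11/4  (> 3, stop)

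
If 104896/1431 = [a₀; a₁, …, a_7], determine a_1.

104896 ÷ 1431 → quotient 73, remainder 433
1431 ÷ 433 → quotient 3, remainder 132

3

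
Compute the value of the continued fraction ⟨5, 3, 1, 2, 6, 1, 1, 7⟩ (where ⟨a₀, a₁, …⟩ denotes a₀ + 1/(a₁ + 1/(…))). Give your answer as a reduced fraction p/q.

5999/1138

a_0 = 5: 5/1
a_1 = 3: 16/3
a_2 = 1: 21/4
a_3 = 2: 58/11
a_4 = 6: 369/70
a_5 = 1: 427/81
a_6 = 1: 796/151
a_7 = 7: 5999/1138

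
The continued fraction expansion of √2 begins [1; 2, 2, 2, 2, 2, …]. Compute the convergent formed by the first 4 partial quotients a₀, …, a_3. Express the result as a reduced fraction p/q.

17/12

Start with 2.
2 + 1/(2/1) = 2 + 1/2 = 5/2
2 + 1/(5/2) = 2 + 2/5 = 12/5
1 + 1/(12/5) = 1 + 5/12 = 17/12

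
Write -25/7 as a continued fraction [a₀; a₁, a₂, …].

Repeatedly divide and take the remainder:
-25 ÷ 7 → quotient -4, remainder 3
7 ÷ 3 → quotient 2, remainder 1
3 ÷ 1 → quotient 3, remainder 0

[-4; 2, 3]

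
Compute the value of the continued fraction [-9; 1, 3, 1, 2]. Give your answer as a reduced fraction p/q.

Start with 2.
1 + 1/(2/1) = 1 + 1/2 = 3/2
3 + 1/(3/2) = 3 + 2/3 = 11/3
1 + 1/(11/3) = 1 + 3/11 = 14/11
-9 + 1/(14/11) = -9 + 11/14 = -115/14

-115/14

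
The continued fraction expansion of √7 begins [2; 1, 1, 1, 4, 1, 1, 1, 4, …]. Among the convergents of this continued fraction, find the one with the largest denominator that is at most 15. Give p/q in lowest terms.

37/14

a_0 = 2: 2/1  (≤ bound)
a_1 = 1: 3/1  (≤ bound)
a_2 = 1: 5/2  (≤ bound)
a_3 = 1: 8/3  (≤ bound)
a_4 = 4: 37/14  (≤ bound)
a_5 = 1: 45/17  (> 15, stop)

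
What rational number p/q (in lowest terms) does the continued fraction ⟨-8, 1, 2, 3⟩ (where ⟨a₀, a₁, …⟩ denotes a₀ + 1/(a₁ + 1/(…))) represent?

Work from the innermost term outward:
Start with 3.
2 + 1/(3/1) = 2 + 1/3 = 7/3
1 + 1/(7/3) = 1 + 3/7 = 10/7
-8 + 1/(10/7) = -8 + 7/10 = -73/10

-73/10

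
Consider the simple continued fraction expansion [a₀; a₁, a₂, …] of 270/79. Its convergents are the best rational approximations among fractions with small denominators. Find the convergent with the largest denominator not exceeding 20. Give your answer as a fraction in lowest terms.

a_0 = 3: 3/1  (≤ bound)
a_1 = 2: 7/2  (≤ bound)
a_2 = 2: 17/5  (≤ bound)
a_3 = 1: 24/7  (≤ bound)
a_4 = 1: 41/12  (≤ bound)
a_5 = 6: 270/79  (> 20, stop)

41/12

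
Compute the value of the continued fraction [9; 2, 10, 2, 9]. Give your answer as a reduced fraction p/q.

Collapse the nested fraction from the inside out:
Start with 9.
2 + 1/(9/1) = 2 + 1/9 = 19/9
10 + 1/(19/9) = 10 + 9/19 = 199/19
2 + 1/(199/19) = 2 + 19/199 = 417/199
9 + 1/(417/199) = 9 + 199/417 = 3952/417

3952/417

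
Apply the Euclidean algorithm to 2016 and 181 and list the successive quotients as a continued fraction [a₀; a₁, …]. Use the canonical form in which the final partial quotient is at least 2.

2016 = 11·181 + 25, so a_0 = 11
181 = 7·25 + 6, so a_1 = 7
25 = 4·6 + 1, so a_2 = 4
6 = 6·1 + 0, so a_3 = 6

[11; 7, 4, 6]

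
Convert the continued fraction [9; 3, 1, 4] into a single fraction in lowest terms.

Start with 4.
1 + 1/(4/1) = 1 + 1/4 = 5/4
3 + 1/(5/4) = 3 + 4/5 = 19/5
9 + 1/(19/5) = 9 + 5/19 = 176/19

176/19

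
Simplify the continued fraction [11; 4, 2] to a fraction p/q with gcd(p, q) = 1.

101/9

Compute successive convergents:
a_0 = 11: 11/1
a_1 = 4: 45/4
a_2 = 2: 101/9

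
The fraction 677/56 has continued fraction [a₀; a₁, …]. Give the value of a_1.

677 ÷ 56 → quotient 12, remainder 5
56 ÷ 5 → quotient 11, remainder 1

11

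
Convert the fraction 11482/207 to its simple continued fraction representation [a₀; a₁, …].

Apply division with remainder until the remainder is 0:
⌊11482/207⌋ = 55, remainder 97
⌊207/97⌋ = 2, remainder 13
⌊97/13⌋ = 7, remainder 6
⌊13/6⌋ = 2, remainder 1
⌊6/1⌋ = 6, remainder 0

[55; 2, 7, 2, 6]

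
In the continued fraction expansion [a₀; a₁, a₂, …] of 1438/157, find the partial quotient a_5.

1438 = 9·157 + 25, so a_0 = 9
157 = 6·25 + 7, so a_1 = 6
25 = 3·7 + 4, so a_2 = 3
7 = 1·4 + 3, so a_3 = 1
4 = 1·3 + 1, so a_4 = 1
3 = 3·1 + 0, so a_5 = 3

3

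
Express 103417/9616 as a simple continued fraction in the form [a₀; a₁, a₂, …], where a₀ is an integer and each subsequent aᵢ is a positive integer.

103417 = 10·9616 + 7257, so a_0 = 10
9616 = 1·7257 + 2359, so a_1 = 1
7257 = 3·2359 + 180, so a_2 = 3
2359 = 13·180 + 19, so a_3 = 13
180 = 9·19 + 9, so a_4 = 9
19 = 2·9 + 1, so a_5 = 2
9 = 9·1 + 0, so a_6 = 9

[10; 1, 3, 13, 9, 2, 9]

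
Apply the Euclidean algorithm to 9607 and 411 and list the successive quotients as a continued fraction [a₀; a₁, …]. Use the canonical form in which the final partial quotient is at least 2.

⌊9607/411⌋ = 23, remainder 154
⌊411/154⌋ = 2, remainder 103
⌊154/103⌋ = 1, remainder 51
⌊103/51⌋ = 2, remainder 1
⌊51/1⌋ = 51, remainder 0

[23; 2, 1, 2, 51]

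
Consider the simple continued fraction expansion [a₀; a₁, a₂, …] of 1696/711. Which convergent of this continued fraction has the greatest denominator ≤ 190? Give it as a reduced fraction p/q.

229/96

List convergents until the denominator exceeds the bound:
a_0 = 2: 2/1  (≤ bound)
a_1 = 2: 5/2  (≤ bound)
a_2 = 1: 7/3  (≤ bound)
a_3 = 1: 12/5  (≤ bound)
a_4 = 2: 31/13  (≤ bound)
a_5 = 7: 229/96  (≤ bound)
a_6 = 2: 489/205  (> 190, stop)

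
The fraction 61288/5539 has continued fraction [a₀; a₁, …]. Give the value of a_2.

2

61288 = 11·5539 + 359, so a_0 = 11
5539 = 15·359 + 154, so a_1 = 15
359 = 2·154 + 51, so a_2 = 2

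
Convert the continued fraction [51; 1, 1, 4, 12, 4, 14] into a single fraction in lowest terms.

Start with 14.
4 + 1/(14/1) = 4 + 1/14 = 57/14
12 + 1/(57/14) = 12 + 14/57 = 698/57
4 + 1/(698/57) = 4 + 57/698 = 2849/698
1 + 1/(2849/698) = 1 + 698/2849 = 3547/2849
1 + 1/(3547/2849) = 1 + 2849/3547 = 6396/3547
51 + 1/(6396/3547) = 51 + 3547/6396 = 329743/6396

329743/6396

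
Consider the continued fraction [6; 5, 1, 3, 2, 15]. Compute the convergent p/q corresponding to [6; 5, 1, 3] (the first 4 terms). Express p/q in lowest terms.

142/23

Start with 3.
1 + 1/(3/1) = 1 + 1/3 = 4/3
5 + 1/(4/3) = 5 + 3/4 = 23/4
6 + 1/(23/4) = 6 + 4/23 = 142/23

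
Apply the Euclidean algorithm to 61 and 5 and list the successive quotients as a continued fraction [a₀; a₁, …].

[12; 5]

Run the Euclidean algorithm, recording each quotient:
61 = 12·5 + 1, so a_0 = 12
5 = 5·1 + 0, so a_1 = 5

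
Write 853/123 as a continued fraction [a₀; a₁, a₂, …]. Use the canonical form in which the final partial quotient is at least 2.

[6; 1, 14, 2, 1, 2]

⌊853/123⌋ = 6, remainder 115
⌊123/115⌋ = 1, remainder 8
⌊115/8⌋ = 14, remainder 3
⌊8/3⌋ = 2, remainder 2
⌊3/2⌋ = 1, remainder 1
⌊2/1⌋ = 2, remainder 0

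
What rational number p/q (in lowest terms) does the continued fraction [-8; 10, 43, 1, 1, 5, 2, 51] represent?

-4258026/538975

Work from the innermost term outward:
Start with 51.
2 + 1/(51/1) = 2 + 1/51 = 103/51
5 + 1/(103/51) = 5 + 51/103 = 566/103
1 + 1/(566/103) = 1 + 103/566 = 669/566
1 + 1/(669/566) = 1 + 566/669 = 1235/669
43 + 1/(1235/669) = 43 + 669/1235 = 53774/1235
10 + 1/(53774/1235) = 10 + 1235/53774 = 538975/53774
-8 + 1/(538975/53774) = -8 + 53774/538975 = -4258026/538975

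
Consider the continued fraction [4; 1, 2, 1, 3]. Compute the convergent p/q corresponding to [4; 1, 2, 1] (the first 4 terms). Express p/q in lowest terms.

19/4

a_0 = 4: 4/1
a_1 = 1: 5/1
a_2 = 2: 14/3
a_3 = 1: 19/4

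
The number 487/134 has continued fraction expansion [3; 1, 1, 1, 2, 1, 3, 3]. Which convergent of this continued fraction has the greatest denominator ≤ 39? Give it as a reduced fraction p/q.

40/11

List convergents until the denominator exceeds the bound:
a_0 = 3: 3/1  (≤ bound)
a_1 = 1: 4/1  (≤ bound)
a_2 = 1: 7/2  (≤ bound)
a_3 = 1: 11/3  (≤ bound)
a_4 = 2: 29/8  (≤ bound)
a_5 = 1: 40/11  (≤ bound)
a_6 = 3: 149/41  (> 39, stop)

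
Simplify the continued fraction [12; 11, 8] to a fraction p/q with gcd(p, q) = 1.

a_0 = 12: 12/1
a_1 = 11: 133/11
a_2 = 8: 1076/89

1076/89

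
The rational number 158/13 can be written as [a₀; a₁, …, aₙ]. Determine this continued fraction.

[12; 6, 2]

Apply division with remainder until the remainder is 0:
⌊158/13⌋ = 12, remainder 2
⌊13/2⌋ = 6, remainder 1
⌊2/1⌋ = 2, remainder 0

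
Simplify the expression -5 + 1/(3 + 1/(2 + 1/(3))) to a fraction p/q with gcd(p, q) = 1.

Start with 3.
2 + 1/(3/1) = 2 + 1/3 = 7/3
3 + 1/(7/3) = 3 + 3/7 = 24/7
-5 + 1/(24/7) = -5 + 7/24 = -113/24

-113/24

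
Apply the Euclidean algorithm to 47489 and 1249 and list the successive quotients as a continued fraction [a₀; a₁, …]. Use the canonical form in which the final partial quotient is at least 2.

[38; 46, 3, 1, 6]

Repeatedly divide and take the remainder:
⌊47489/1249⌋ = 38, remainder 27
⌊1249/27⌋ = 46, remainder 7
⌊27/7⌋ = 3, remainder 6
⌊7/6⌋ = 1, remainder 1
⌊6/1⌋ = 6, remainder 0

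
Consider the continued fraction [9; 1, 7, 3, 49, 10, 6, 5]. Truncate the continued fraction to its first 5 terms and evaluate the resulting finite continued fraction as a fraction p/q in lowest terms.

12182/1233

a_0 = 9: 9/1
a_1 = 1: 10/1
a_2 = 7: 79/8
a_3 = 3: 247/25
a_4 = 49: 12182/1233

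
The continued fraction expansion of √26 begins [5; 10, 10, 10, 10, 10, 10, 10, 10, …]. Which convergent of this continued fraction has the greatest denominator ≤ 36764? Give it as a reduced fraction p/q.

52525/10301

List convergents until the denominator exceeds the bound:
a_0 = 5: 5/1  (≤ bound)
a_1 = 10: 51/10  (≤ bound)
a_2 = 10: 515/101  (≤ bound)
a_3 = 10: 5201/1020  (≤ bound)
a_4 = 10: 52525/10301  (≤ bound)
a_5 = 10: 530451/104030  (> 36764, stop)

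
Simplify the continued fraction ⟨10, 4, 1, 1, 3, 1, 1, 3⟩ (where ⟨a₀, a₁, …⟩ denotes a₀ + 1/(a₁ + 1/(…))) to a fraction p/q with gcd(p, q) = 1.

2657/260

a_0 = 10: 10/1
a_1 = 4: 41/4
a_2 = 1: 51/5
a_3 = 1: 92/9
a_4 = 3: 327/32
a_5 = 1: 419/41
a_6 = 1: 746/73
a_7 = 3: 2657/260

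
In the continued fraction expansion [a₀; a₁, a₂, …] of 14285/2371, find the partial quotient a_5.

14285 = 6·2371 + 59, so a_0 = 6
2371 = 40·59 + 11, so a_1 = 40
59 = 5·11 + 4, so a_2 = 5
11 = 2·4 + 3, so a_3 = 2
4 = 1·3 + 1, so a_4 = 1
3 = 3·1 + 0, so a_5 = 3

3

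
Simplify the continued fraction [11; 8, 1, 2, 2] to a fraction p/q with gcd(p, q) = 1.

Work from the innermost term outward:
Start with 2.
2 + 1/(2/1) = 2 + 1/2 = 5/2
1 + 1/(5/2) = 1 + 2/5 = 7/5
8 + 1/(7/5) = 8 + 5/7 = 61/7
11 + 1/(61/7) = 11 + 7/61 = 678/61

678/61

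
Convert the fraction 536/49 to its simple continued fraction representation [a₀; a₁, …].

[10; 1, 15, 3]

⌊536/49⌋ = 10, remainder 46
⌊49/46⌋ = 1, remainder 3
⌊46/3⌋ = 15, remainder 1
⌊3/1⌋ = 3, remainder 0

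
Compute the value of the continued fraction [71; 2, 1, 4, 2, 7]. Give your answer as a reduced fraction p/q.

Start with 7.
2 + 1/(7/1) = 2 + 1/7 = 15/7
4 + 1/(15/7) = 4 + 7/15 = 67/15
1 + 1/(67/15) = 1 + 15/67 = 82/67
2 + 1/(82/67) = 2 + 67/82 = 231/82
71 + 1/(231/82) = 71 + 82/231 = 16483/231

16483/231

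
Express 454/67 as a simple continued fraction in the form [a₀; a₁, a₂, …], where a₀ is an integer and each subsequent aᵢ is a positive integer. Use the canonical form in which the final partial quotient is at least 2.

Repeatedly divide and take the remainder:
454 = 6·67 + 52, so a_0 = 6
67 = 1·52 + 15, so a_1 = 1
52 = 3·15 + 7, so a_2 = 3
15 = 2·7 + 1, so a_3 = 2
7 = 7·1 + 0, so a_4 = 7

[6; 1, 3, 2, 7]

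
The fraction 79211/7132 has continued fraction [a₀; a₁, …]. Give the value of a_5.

11

Repeatedly divide and take the remainder:
⌊79211/7132⌋ = 11, remainder 759
⌊7132/759⌋ = 9, remainder 301
⌊759/301⌋ = 2, remainder 157
⌊301/157⌋ = 1, remainder 144
⌊157/144⌋ = 1, remainder 13
⌊144/13⌋ = 11, remainder 1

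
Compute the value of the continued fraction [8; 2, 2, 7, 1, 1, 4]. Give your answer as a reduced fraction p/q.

Work from the innermost term outward:
Start with 4.
1 + 1/(4/1) = 1 + 1/4 = 5/4
1 + 1/(5/4) = 1 + 4/5 = 9/5
7 + 1/(9/5) = 7 + 5/9 = 68/9
2 + 1/(68/9) = 2 + 9/68 = 145/68
2 + 1/(145/68) = 2 + 68/145 = 358/145
8 + 1/(358/145) = 8 + 145/358 = 3009/358

3009/358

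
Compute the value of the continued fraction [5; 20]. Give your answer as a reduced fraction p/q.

101/20

a_0 = 5: 5/1
a_1 = 20: 101/20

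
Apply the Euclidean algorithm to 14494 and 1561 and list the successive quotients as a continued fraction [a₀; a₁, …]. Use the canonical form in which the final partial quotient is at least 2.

14494 ÷ 1561 → quotient 9, remainder 445
1561 ÷ 445 → quotient 3, remainder 226
445 ÷ 226 → quotient 1, remainder 219
226 ÷ 219 → quotient 1, remainder 7
219 ÷ 7 → quotient 31, remainder 2
7 ÷ 2 → quotient 3, remainder 1
2 ÷ 1 → quotient 2, remainder 0

[9; 3, 1, 1, 31, 3, 2]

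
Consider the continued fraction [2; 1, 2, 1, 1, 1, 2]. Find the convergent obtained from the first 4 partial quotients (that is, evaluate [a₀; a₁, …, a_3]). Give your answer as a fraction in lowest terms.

11/4

a_0 = 2: 2/1
a_1 = 1: 3/1
a_2 = 2: 8/3
a_3 = 1: 11/4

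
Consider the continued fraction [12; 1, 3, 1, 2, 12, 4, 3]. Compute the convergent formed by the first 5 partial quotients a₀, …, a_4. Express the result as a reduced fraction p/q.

Use the convergent recurrence hₖ = aₖ·hₖ₋₁ + hₖ₋₂ (and likewise for the denominators kₖ):
a_0 = 12: 12/1
a_1 = 1: 13/1
a_2 = 3: 51/4
a_3 = 1: 64/5
a_4 = 2: 179/14

179/14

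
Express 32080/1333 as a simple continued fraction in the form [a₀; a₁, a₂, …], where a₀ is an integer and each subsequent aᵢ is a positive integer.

[24; 15, 6, 1, 3, 3]

⌊32080/1333⌋ = 24, remainder 88
⌊1333/88⌋ = 15, remainder 13
⌊88/13⌋ = 6, remainder 10
⌊13/10⌋ = 1, remainder 3
⌊10/3⌋ = 3, remainder 1
⌊3/1⌋ = 3, remainder 0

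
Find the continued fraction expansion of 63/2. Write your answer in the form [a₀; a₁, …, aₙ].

[31; 2]

Apply division with remainder until the remainder is 0:
⌊63/2⌋ = 31, remainder 1
⌊2/1⌋ = 2, remainder 0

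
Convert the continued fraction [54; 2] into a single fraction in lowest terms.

109/2

Use the convergent recurrence hₖ = aₖ·hₖ₋₁ + hₖ₋₂ (and likewise for the denominators kₖ):
a_0 = 54: 54/1
a_1 = 2: 109/2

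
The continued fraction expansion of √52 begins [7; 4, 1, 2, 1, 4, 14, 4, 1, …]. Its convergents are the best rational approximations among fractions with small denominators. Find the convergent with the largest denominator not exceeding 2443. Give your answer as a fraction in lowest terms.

a_0 = 7: 7/1  (≤ bound)
a_1 = 4: 29/4  (≤ bound)
a_2 = 1: 36/5  (≤ bound)
a_3 = 2: 101/14  (≤ bound)
a_4 = 1: 137/19  (≤ bound)
a_5 = 4: 649/90  (≤ bound)
a_6 = 14: 9223/1279  (≤ bound)
a_7 = 4: 37541/5206  (> 2443, stop)

9223/1279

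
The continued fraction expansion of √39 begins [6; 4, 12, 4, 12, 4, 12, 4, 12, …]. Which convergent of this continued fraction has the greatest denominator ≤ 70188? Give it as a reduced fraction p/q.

62425/9996

a_0 = 6: 6/1  (≤ bound)
a_1 = 4: 25/4  (≤ bound)
a_2 = 12: 306/49  (≤ bound)
a_3 = 4: 1249/200  (≤ bound)
a_4 = 12: 15294/2449  (≤ bound)
a_5 = 4: 62425/9996  (≤ bound)
a_6 = 12: 764394/122401  (> 70188, stop)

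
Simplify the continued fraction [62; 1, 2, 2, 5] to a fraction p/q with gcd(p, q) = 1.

2383/38

a_0 = 62: 62/1
a_1 = 1: 63/1
a_2 = 2: 188/3
a_3 = 2: 439/7
a_4 = 5: 2383/38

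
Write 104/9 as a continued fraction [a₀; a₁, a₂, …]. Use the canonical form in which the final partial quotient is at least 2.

Apply division with remainder until the remainder is 0:
104 = 11·9 + 5, so a_0 = 11
9 = 1·5 + 4, so a_1 = 1
5 = 1·4 + 1, so a_2 = 1
4 = 4·1 + 0, so a_3 = 4

[11; 1, 1, 4]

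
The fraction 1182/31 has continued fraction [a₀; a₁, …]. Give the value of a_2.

⌊1182/31⌋ = 38, remainder 4
⌊31/4⌋ = 7, remainder 3
⌊4/3⌋ = 1, remainder 1

1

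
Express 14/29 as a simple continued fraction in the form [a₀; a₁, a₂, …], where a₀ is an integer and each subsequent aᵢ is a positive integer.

[0; 2, 14]

Repeatedly divide and take the remainder:
⌊14/29⌋ = 0, remainder 14
⌊29/14⌋ = 2, remainder 1
⌊14/1⌋ = 14, remainder 0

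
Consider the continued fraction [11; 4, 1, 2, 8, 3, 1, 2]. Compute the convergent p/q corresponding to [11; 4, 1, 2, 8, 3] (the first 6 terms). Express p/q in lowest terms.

Starting at the tail and folding back:
Start with 3.
8 + 1/(3/1) = 8 + 1/3 = 25/3
2 + 1/(25/3) = 2 + 3/25 = 53/25
1 + 1/(53/25) = 1 + 25/53 = 78/53
4 + 1/(78/53) = 4 + 53/78 = 365/78
11 + 1/(365/78) = 11 + 78/365 = 4093/365

4093/365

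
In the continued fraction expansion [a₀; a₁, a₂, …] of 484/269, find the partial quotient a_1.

1

⌊484/269⌋ = 1, remainder 215
⌊269/215⌋ = 1, remainder 54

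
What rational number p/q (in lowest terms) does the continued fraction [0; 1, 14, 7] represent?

Start with 7.
14 + 1/(7/1) = 14 + 1/7 = 99/7
1 + 1/(99/7) = 1 + 7/99 = 106/99
0 + 1/(106/99) = 0 + 99/106 = 99/106

99/106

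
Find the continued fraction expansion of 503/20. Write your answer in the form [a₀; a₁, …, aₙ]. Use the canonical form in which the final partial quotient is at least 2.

Apply division with remainder until the remainder is 0:
⌊503/20⌋ = 25, remainder 3
⌊20/3⌋ = 6, remainder 2
⌊3/2⌋ = 1, remainder 1
⌊2/1⌋ = 2, remainder 0

[25; 6, 1, 2]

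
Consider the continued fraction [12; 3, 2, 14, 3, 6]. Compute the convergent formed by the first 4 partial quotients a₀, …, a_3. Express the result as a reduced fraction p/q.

Collapse the nested fraction from the inside out:
Start with 14.
2 + 1/(14/1) = 2 + 1/14 = 29/14
3 + 1/(29/14) = 3 + 14/29 = 101/29
12 + 1/(101/29) = 12 + 29/101 = 1241/101

1241/101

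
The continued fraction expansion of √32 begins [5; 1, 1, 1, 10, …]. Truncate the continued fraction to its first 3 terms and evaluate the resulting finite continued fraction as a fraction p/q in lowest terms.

11/2

Start with 1.
1 + 1/(1/1) = 1 + 1/1 = 2/1
5 + 1/(2/1) = 5 + 1/2 = 11/2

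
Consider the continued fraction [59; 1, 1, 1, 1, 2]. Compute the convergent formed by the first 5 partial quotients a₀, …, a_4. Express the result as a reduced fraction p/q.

298/5

a_0 = 59: 59/1
a_1 = 1: 60/1
a_2 = 1: 119/2
a_3 = 1: 179/3
a_4 = 1: 298/5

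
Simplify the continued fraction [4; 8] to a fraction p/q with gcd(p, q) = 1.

33/8

a_0 = 4: 4/1
a_1 = 8: 33/8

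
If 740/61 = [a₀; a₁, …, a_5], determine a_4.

740 ÷ 61 → quotient 12, remainder 8
61 ÷ 8 → quotient 7, remainder 5
8 ÷ 5 → quotient 1, remainder 3
5 ÷ 3 → quotient 1, remainder 2
3 ÷ 2 → quotient 1, remainder 1

1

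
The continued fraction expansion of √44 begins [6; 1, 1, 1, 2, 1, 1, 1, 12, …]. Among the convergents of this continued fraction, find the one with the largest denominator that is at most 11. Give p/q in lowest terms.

73/11

a_0 = 6: 6/1  (≤ bound)
a_1 = 1: 7/1  (≤ bound)
a_2 = 1: 13/2  (≤ bound)
a_3 = 1: 20/3  (≤ bound)
a_4 = 2: 53/8  (≤ bound)
a_5 = 1: 73/11  (≤ bound)
a_6 = 1: 126/19  (> 11, stop)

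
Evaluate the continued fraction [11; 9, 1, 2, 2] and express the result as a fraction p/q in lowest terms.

755/68

a_0 = 11: 11/1
a_1 = 9: 100/9
a_2 = 1: 111/10
a_3 = 2: 322/29
a_4 = 2: 755/68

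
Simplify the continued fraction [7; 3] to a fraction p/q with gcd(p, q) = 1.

22/3

Start with 3.
7 + 1/(3/1) = 7 + 1/3 = 22/3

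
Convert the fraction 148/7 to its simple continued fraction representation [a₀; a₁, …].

148 ÷ 7 → quotient 21, remainder 1
7 ÷ 1 → quotient 7, remainder 0

[21; 7]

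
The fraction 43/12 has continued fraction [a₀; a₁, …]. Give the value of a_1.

⌊43/12⌋ = 3, remainder 7
⌊12/7⌋ = 1, remainder 5

1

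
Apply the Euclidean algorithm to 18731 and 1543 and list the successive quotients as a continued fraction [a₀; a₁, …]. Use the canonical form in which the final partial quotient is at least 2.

18731 = 12·1543 + 215, so a_0 = 12
1543 = 7·215 + 38, so a_1 = 7
215 = 5·38 + 25, so a_2 = 5
38 = 1·25 + 13, so a_3 = 1
25 = 1·13 + 12, so a_4 = 1
13 = 1·12 + 1, so a_5 = 1
12 = 12·1 + 0, so a_6 = 12

[12; 7, 5, 1, 1, 1, 12]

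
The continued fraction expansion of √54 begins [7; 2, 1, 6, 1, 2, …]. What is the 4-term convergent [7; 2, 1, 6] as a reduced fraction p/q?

Start with 6.
1 + 1/(6/1) = 1 + 1/6 = 7/6
2 + 1/(7/6) = 2 + 6/7 = 20/7
7 + 1/(20/7) = 7 + 7/20 = 147/20

147/20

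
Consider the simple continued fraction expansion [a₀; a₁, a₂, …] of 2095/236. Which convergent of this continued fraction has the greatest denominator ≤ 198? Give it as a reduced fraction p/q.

List convergents until the denominator exceeds the bound:
a_0 = 8: 8/1  (≤ bound)
a_1 = 1: 9/1  (≤ bound)
a_2 = 7: 71/8  (≤ bound)
a_3 = 7: 506/57  (≤ bound)
a_4 = 4: 2095/236  (> 198, stop)

506/57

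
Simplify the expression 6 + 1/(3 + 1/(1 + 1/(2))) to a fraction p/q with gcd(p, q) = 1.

Starting at the tail and folding back:
Start with 2.
1 + 1/(2/1) = 1 + 1/2 = 3/2
3 + 1/(3/2) = 3 + 2/3 = 11/3
6 + 1/(11/3) = 6 + 3/11 = 69/11

69/11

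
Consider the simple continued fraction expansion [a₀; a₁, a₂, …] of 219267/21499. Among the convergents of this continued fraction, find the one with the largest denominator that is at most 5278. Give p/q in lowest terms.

a_0 = 10: 10/1  (≤ bound)
a_1 = 5: 51/5  (≤ bound)
a_2 = 37: 1897/186  (≤ bound)
a_3 = 1: 1948/191  (≤ bound)
a_4 = 1: 3845/377  (≤ bound)
a_5 = 13: 51933/5092  (≤ bound)
a_6 = 1: 55778/5469  (> 5278, stop)

51933/5092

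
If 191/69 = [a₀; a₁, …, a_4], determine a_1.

1

191 ÷ 69 → quotient 2, remainder 53
69 ÷ 53 → quotient 1, remainder 16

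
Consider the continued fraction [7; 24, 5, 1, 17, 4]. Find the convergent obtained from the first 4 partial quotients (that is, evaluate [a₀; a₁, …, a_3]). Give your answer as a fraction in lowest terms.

a_0 = 7: 7/1
a_1 = 24: 169/24
a_2 = 5: 852/121
a_3 = 1: 1021/145

1021/145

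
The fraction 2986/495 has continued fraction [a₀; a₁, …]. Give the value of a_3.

Repeatedly divide and take the remainder:
⌊2986/495⌋ = 6, remainder 16
⌊495/16⌋ = 30, remainder 15
⌊16/15⌋ = 1, remainder 1
⌊15/1⌋ = 15, remainder 0

15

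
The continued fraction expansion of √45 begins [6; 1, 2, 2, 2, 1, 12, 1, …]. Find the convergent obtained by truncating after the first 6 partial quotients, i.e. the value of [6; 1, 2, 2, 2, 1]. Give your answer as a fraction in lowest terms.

161/24

a_0 = 6: 6/1
a_1 = 1: 7/1
a_2 = 2: 20/3
a_3 = 2: 47/7
a_4 = 2: 114/17
a_5 = 1: 161/24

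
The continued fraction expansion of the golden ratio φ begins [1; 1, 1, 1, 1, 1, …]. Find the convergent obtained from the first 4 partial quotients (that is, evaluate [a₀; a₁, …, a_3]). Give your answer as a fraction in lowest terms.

5/3

Build up convergents one term at a time:
a_0 = 1: 1/1
a_1 = 1: 2/1
a_2 = 1: 3/2
a_3 = 1: 5/3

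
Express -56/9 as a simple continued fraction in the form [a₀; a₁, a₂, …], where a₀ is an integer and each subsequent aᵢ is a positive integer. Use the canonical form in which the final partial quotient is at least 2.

⌊-56/9⌋ = -7, remainder 7
⌊9/7⌋ = 1, remainder 2
⌊7/2⌋ = 3, remainder 1
⌊2/1⌋ = 2, remainder 0

[-7; 1, 3, 2]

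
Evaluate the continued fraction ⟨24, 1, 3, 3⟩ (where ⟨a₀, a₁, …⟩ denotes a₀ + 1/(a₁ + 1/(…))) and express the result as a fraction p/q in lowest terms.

322/13

Start with 3.
3 + 1/(3/1) = 3 + 1/3 = 10/3
1 + 1/(10/3) = 1 + 3/10 = 13/10
24 + 1/(13/10) = 24 + 10/13 = 322/13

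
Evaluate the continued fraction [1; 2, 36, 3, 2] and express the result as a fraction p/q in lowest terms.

769/515

a_0 = 1: 1/1
a_1 = 2: 3/2
a_2 = 36: 109/73
a_3 = 3: 330/221
a_4 = 2: 769/515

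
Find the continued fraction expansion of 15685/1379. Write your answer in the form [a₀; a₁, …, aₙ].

15685 = 11·1379 + 516, so a_0 = 11
1379 = 2·516 + 347, so a_1 = 2
516 = 1·347 + 169, so a_2 = 1
347 = 2·169 + 9, so a_3 = 2
169 = 18·9 + 7, so a_4 = 18
9 = 1·7 + 2, so a_5 = 1
7 = 3·2 + 1, so a_6 = 3
2 = 2·1 + 0, so a_7 = 2

[11; 2, 1, 2, 18, 1, 3, 2]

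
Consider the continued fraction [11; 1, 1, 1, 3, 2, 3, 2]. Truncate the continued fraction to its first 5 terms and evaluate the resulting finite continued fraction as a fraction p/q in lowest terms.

128/11

Work from the innermost term outward:
Start with 3.
1 + 1/(3/1) = 1 + 1/3 = 4/3
1 + 1/(4/3) = 1 + 3/4 = 7/4
1 + 1/(7/4) = 1 + 4/7 = 11/7
11 + 1/(11/7) = 11 + 7/11 = 128/11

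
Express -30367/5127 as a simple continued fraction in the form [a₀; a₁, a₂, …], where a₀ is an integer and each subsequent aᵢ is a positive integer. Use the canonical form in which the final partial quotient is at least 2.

⌊-30367/5127⌋ = -6, remainder 395
⌊5127/395⌋ = 12, remainder 387
⌊395/387⌋ = 1, remainder 8
⌊387/8⌋ = 48, remainder 3
⌊8/3⌋ = 2, remainder 2
⌊3/2⌋ = 1, remainder 1
⌊2/1⌋ = 2, remainder 0

[-6; 12, 1, 48, 2, 1, 2]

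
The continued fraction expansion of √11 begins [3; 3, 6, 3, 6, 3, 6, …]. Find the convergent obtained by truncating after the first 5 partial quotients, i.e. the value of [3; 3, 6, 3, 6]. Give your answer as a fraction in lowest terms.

1257/379

Starting at the tail and folding back:
Start with 6.
3 + 1/(6/1) = 3 + 1/6 = 19/6
6 + 1/(19/6) = 6 + 6/19 = 120/19
3 + 1/(120/19) = 3 + 19/120 = 379/120
3 + 1/(379/120) = 3 + 120/379 = 1257/379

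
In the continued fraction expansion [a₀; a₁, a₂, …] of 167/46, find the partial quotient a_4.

Apply division with remainder until the remainder is 0:
⌊167/46⌋ = 3, remainder 29
⌊46/29⌋ = 1, remainder 17
⌊29/17⌋ = 1, remainder 12
⌊17/12⌋ = 1, remainder 5
⌊12/5⌋ = 2, remainder 2

2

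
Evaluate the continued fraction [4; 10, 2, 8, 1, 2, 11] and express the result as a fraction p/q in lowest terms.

Start with 11.
2 + 1/(11/1) = 2 + 1/11 = 23/11
1 + 1/(23/11) = 1 + 11/23 = 34/23
8 + 1/(34/23) = 8 + 23/34 = 295/34
2 + 1/(295/34) = 2 + 34/295 = 624/295
10 + 1/(624/295) = 10 + 295/624 = 6535/624
4 + 1/(6535/624) = 4 + 624/6535 = 26764/6535

26764/6535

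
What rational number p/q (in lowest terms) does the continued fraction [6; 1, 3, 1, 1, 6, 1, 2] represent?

a_0 = 6: 6/1
a_1 = 1: 7/1
a_2 = 3: 27/4
a_3 = 1: 34/5
a_4 = 1: 61/9
a_5 = 6: 400/59
a_6 = 1: 461/68
a_7 = 2: 1322/195

1322/195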